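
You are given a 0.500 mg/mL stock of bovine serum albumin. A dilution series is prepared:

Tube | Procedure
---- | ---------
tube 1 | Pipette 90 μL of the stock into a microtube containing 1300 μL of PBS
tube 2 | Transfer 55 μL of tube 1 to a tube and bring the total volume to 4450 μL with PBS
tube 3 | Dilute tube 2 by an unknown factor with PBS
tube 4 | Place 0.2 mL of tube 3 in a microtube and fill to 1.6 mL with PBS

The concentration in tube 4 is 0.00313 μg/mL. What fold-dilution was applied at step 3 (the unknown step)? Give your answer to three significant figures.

16.0-fold

Step 1: 90 μL + 1300 μL = 1390 μL total → factor 1390/90 = 15.444
Step 2: 55 μL brought to 4450 μL → factor 4450/55 = 80.909
Step 3: unknown factor x
Step 4: 0.2 mL brought to 1.6 mL → factor 1.6/0.2 = 8
Product of known-step factors = 9996.8
Overall factor = 0.500 mg/mL / (0.00313 μg/mL) = 1.5974 × 10^5
x = 1.5974 × 10^5 / 9996.8 = 16.0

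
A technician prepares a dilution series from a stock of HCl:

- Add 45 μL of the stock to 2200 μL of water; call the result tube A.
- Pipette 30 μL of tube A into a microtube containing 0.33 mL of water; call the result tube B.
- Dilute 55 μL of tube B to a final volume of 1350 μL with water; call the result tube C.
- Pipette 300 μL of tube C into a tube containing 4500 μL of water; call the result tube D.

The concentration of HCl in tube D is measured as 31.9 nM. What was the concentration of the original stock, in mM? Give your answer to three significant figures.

Step 1: 45 μL + 2200 μL = 2245 μL total → factor 2245/45 = 49.889
Step 2: 30 μL + 0.33 mL = 360 μL total → factor 360/30 = 12
Step 3: 55 μL brought to 1350 μL → factor 1350/55 = 24.545
Step 4: 300 μL + 4500 μL = 4800 μL total → factor 4800/300 = 16
Overall dilution factor = 49.889 × 12 × 24.545 × 16 = 2.3511 × 10^5
Stock = 31.9 nM × 2.3511 × 10^5 = 7.500 × 10^6 nM = 7.50 mM

7.50 mM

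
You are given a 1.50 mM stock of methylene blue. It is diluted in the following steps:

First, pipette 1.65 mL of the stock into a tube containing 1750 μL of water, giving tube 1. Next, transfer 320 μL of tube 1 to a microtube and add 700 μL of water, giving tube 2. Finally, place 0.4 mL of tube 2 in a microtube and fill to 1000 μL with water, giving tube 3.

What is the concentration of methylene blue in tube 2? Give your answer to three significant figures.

Step 1: 1.65 mL + 1750 μL = 3.4 mL total → factor 3.4/1.65 = 2.0606
Step 2: 320 μL + 700 μL = 1020 μL total → factor 1020/320 = 3.1875
Dilution factor through tube 2 = 2.0606 × 3.1875 = 6.5682
[tube 2] = 1.50 mM / 6.5682 = 0.228 mM

0.228 mM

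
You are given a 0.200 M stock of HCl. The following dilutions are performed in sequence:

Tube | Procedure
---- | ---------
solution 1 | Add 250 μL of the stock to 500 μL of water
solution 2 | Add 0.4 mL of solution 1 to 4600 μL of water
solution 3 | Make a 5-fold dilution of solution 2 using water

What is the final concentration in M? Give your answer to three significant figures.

0.00107 M

Step 1: 250 μL + 500 μL = 750 μL total → factor 750/250 = 3
Step 2: 0.4 mL + 4600 μL = 5 mL total → factor 5/0.4 = 12.5
Step 3: 5-fold → factor 5
Overall dilution factor = 3 × 12.5 × 5 = 187.5
Final = 0.200 M / 187.5 = 0.00107 M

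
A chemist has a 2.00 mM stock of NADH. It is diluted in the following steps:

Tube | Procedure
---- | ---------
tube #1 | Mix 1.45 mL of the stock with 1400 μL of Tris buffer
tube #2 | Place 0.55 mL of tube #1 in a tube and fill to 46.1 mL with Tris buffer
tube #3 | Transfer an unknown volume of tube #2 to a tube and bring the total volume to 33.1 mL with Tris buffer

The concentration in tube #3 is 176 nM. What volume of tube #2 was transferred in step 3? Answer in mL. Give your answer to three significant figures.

0.480 mL

Step 1: 1.45 mL + 1400 μL = 2.85 mL total → factor 2.85/1.45 = 1.9655
Step 2: 0.55 mL brought to 46.1 mL → factor 46.1/0.55 = 83.818
Step 3: v brought to 33.1 mL → factor = 33.1 mL/v
Product of known-step factors = 164.75
Overall factor = 2.00 mM / (176 nM) = 11364
Step-3 factor = 11364 / 164.75 = 68.977
v = 33.1 mL / 68.977 = 0.480 mL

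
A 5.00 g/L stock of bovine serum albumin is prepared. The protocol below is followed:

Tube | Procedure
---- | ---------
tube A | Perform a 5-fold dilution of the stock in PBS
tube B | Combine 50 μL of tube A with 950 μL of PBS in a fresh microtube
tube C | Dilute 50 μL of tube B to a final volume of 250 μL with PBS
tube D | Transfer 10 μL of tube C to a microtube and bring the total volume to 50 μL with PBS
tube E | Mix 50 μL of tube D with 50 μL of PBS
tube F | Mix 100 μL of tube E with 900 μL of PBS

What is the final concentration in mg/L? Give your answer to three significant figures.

0.100 mg/L

Step 1: 5-fold → factor 5
Step 2: 50 μL + 950 μL = 1000 μL total → factor 1000/50 = 20
Step 3: 50 μL brought to 250 μL → factor 250/50 = 5
Step 4: 10 μL brought to 50 μL → factor 50/10 = 5
Step 5: 50 μL + 50 μL = 100 μL total → factor 100/50 = 2
Step 6: 100 μL + 900 μL = 1000 μL total → factor 1000/100 = 10
Overall dilution factor = 5 × 20 × 5 × 5 × 2 × 10 = 50000
Final = 5.00 g/L / 50000 = 0.0001000 g/L = 0.100 mg/L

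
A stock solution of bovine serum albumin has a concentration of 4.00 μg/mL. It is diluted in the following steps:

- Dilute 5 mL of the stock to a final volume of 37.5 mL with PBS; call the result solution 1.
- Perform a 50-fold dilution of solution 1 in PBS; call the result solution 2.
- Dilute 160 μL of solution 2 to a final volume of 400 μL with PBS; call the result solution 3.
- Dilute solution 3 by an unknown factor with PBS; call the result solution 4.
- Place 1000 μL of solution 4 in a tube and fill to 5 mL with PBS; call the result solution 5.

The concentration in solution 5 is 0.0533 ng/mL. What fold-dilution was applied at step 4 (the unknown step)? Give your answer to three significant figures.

Step 1: 5 mL brought to 37.5 mL → factor 37.5/5 = 7.5
Step 2: 50-fold → factor 50
Step 3: 160 μL brought to 400 μL → factor 400/160 = 2.5
Step 4: unknown factor x
Step 5: 1000 μL brought to 5 mL → factor 5000/1000 = 5
Product of known-step factors = 4687.5
Overall factor = 4.00 μg/mL / (0.0533 ng/mL) = 75047
x = 75047 / 4687.5 = 16.0

16.0-fold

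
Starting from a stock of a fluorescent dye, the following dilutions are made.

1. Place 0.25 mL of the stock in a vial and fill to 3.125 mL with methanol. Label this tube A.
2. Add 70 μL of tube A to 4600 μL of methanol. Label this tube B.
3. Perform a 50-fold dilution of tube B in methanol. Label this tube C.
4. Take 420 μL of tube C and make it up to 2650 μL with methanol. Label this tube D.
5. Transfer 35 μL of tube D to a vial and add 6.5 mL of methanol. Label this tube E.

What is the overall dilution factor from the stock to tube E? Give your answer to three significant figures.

Step 1: 0.25 mL brought to 3.125 mL → factor 3.125/0.25 = 12.5
Step 2: 70 μL + 4600 μL = 4670 μL total → factor 4670/70 = 66.714
Step 3: 50-fold → factor 50
Step 4: 420 μL brought to 2650 μL → factor 2650/420 = 6.3095
Step 5: 35 μL + 6.5 mL = 6535 μL total → factor 6535/35 = 186.71
Overall dilution factor = 12.5 × 66.714 × 50 × 6.3095 × 186.71 = 4.9122 × 10^7

4.91 × 10^7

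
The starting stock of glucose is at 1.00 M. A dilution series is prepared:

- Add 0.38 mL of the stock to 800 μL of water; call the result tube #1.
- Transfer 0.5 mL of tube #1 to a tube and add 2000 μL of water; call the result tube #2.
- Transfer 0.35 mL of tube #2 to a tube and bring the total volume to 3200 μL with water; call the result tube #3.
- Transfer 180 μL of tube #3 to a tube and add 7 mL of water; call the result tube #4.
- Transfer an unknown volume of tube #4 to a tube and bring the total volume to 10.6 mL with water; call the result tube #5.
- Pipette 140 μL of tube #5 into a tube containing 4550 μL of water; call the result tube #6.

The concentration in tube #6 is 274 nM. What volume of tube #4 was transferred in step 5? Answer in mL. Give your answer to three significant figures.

Step 1: 0.38 mL + 800 μL = 1.18 mL total → factor 1.18/0.38 = 3.1053
Step 2: 0.5 mL + 2000 μL = 2.5 mL total → factor 2.5/0.5 = 5
Step 3: 0.35 mL brought to 3200 μL → factor 3.2/0.35 = 9.1429
Step 4: 180 μL + 7 mL = 7180 μL total → factor 7180/180 = 39.889
Step 5: v brought to 10.6 mL → factor = 10.6 mL/v
Step 6: 140 μL + 4550 μL = 4690 μL total → factor 4690/140 = 33.5
Product of known-step factors = 1.8969 × 10^5
Overall factor = 1.00 M / (274 nM) = 3.6496 × 10^6
Step-5 factor = 3.6496 × 10^6 / 1.8969 × 10^5 = 19.24
v = 10.6 mL / 19.24 = 0.551 mL

0.551 mL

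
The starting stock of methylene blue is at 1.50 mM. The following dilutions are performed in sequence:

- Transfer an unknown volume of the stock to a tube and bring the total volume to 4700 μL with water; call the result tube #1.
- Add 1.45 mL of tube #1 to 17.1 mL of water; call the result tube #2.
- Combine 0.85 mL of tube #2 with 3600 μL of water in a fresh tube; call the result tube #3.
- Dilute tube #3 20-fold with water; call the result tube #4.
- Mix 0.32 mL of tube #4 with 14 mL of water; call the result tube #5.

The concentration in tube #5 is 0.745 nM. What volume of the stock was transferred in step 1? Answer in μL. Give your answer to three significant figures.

140 μL

Step 1: v brought to 4700 μL → factor = 4700 μL/v
Step 2: 1.45 mL + 17.1 mL = 18.55 mL total → factor 18.55/1.45 = 12.793
Step 3: 0.85 mL + 3600 μL = 4.45 mL total → factor 4.45/0.85 = 5.2353
Step 4: 20-fold → factor 20
Step 5: 0.32 mL + 14 mL = 14.32 mL total → factor 14.32/0.32 = 44.75
Product of known-step factors = 59943
Overall factor = 1.50 mM / (0.745 nM) = 2.0134 × 10^6
Step-1 factor = 2.0134 × 10^6 / 59943 = 33.589
v = 4700 μL / 33.589 = 140 μL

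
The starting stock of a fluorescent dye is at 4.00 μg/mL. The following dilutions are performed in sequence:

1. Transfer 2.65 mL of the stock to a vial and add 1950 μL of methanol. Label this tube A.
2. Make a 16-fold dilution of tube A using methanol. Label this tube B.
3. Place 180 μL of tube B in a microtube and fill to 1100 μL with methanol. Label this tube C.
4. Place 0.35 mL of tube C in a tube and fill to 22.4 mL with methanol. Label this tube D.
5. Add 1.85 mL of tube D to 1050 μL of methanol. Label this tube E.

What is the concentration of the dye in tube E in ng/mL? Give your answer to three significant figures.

0.235 ng/mL

Step 1: 2.65 mL + 1950 μL = 4.6 mL total → factor 4.6/2.65 = 1.7358
Step 2: 16-fold → factor 16
Step 3: 180 μL brought to 1100 μL → factor 1100/180 = 6.1111
Step 4: 0.35 mL brought to 22.4 mL → factor 22.4/0.35 = 64
Step 5: 1.85 mL + 1050 μL = 2.9 mL total → factor 2.9/1.85 = 1.5676
Overall dilution factor = 1.7358 × 16 × 6.1111 × 64 × 1.5676 = 17028
Final = 4.00 μg/mL / 17028 = 0.0002349 μg/mL = 0.235 ng/mL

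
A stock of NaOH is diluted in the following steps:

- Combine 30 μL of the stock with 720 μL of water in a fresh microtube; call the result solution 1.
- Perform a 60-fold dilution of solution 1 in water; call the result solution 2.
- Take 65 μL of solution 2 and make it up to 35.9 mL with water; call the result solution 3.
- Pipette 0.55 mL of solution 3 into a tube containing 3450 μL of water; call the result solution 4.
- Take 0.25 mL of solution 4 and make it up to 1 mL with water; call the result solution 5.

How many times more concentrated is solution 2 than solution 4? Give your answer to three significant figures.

Step 1: 30 μL + 720 μL = 750 μL total → factor 750/30 = 25
Step 2: 60-fold → factor 60
Step 3: 65 μL brought to 35.9 mL → factor 35900/65 = 552.31
Step 4: 0.55 mL + 3450 μL = 4 mL total → factor 4/0.55 = 7.2727
Dilution factor to solution 2 = 1500; to solution 4 = 6.0252 × 10^6
[solution 2]/[solution 4] = (factor to solution 4)/(factor to solution 2) = 6.0252 × 10^6/1500 = 4.02 × 10^3

4.02 × 10^3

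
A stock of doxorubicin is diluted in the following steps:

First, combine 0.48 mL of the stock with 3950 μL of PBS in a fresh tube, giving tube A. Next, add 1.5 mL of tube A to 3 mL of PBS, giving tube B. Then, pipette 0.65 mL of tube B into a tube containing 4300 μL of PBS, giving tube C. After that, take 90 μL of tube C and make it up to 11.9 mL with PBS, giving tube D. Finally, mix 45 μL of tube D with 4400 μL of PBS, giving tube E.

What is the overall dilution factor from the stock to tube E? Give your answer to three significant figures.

2.75 × 10^6

Step 1: 0.48 mL + 3950 μL = 4.43 mL total → factor 4.43/0.48 = 9.2292
Step 2: 1.5 mL + 3 mL = 4.5 mL total → factor 4.5/1.5 = 3
Step 3: 0.65 mL + 4300 μL = 4.95 mL total → factor 4.95/0.65 = 7.6154
Step 4: 90 μL brought to 11.9 mL → factor 11900/90 = 132.22
Step 5: 45 μL + 4400 μL = 4445 μL total → factor 4445/45 = 98.778
Overall dilution factor = 9.2292 × 3 × 7.6154 × 132.22 × 98.778 = 2.7538 × 10^6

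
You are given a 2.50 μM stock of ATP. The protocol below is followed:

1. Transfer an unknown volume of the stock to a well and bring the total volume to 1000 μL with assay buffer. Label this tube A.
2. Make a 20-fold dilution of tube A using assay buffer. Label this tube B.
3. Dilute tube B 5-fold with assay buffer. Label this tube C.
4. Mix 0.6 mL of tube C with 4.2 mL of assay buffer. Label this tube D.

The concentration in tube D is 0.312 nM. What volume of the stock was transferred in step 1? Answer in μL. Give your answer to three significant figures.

99.8 μL

Step 1: v brought to 1000 μL → factor = 1000 μL/v
Step 2: 20-fold → factor 20
Step 3: 5-fold → factor 5
Step 4: 0.6 mL + 4.2 mL = 4.8 mL total → factor 4.8/0.6 = 8
Product of known-step factors = 800
Overall factor = 2.50 μM / (0.312 nM) = 8012.8
Step-1 factor = 8012.8 / 800 = 10.016
v = 1000 μL / 10.016 = 99.8 μL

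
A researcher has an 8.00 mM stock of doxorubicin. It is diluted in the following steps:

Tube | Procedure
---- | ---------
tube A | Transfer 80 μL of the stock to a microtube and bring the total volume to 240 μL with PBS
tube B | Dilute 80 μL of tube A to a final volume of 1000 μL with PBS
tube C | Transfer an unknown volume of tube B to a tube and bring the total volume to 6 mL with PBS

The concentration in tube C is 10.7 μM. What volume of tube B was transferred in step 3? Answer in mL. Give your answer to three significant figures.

Step 1: 80 μL brought to 240 μL → factor 240/80 = 3
Step 2: 80 μL brought to 1000 μL → factor 1000/80 = 12.5
Step 3: v brought to 6 mL → factor = 6 mL/v
Product of known-step factors = 37.5
Overall factor = 8.00 mM / (10.7 μM) = 747.66
Step-3 factor = 747.66 / 37.5 = 19.938
v = 6 mL / 19.938 = 0.301 mL

0.301 mL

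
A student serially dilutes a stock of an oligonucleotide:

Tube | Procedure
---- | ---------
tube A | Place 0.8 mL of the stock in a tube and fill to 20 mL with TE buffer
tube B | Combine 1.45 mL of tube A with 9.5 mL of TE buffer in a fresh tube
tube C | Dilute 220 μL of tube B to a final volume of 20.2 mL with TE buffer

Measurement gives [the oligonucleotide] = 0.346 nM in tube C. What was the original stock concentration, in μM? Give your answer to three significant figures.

6.00 μM

Step 1: 0.8 mL brought to 20 mL → factor 20/0.8 = 25
Step 2: 1.45 mL + 9.5 mL = 10.95 mL total → factor 10.95/1.45 = 7.5517
Step 3: 220 μL brought to 20.2 mL → factor 20200/220 = 91.818
Overall dilution factor = 25 × 7.5517 × 91.818 = 17335
Stock = 0.346 nM × 17335 = 5998 nM = 6.00 μM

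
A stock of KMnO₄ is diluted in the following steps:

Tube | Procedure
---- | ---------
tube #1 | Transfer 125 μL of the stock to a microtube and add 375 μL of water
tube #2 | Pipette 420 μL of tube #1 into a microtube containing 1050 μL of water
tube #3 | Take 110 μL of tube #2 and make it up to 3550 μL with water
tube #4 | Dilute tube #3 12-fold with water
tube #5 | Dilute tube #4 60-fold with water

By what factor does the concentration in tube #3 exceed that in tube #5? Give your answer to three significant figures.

720

Step 1: 125 μL + 375 μL = 500 μL total → factor 500/125 = 4
Step 2: 420 μL + 1050 μL = 1470 μL total → factor 1470/420 = 3.5
Step 3: 110 μL brought to 3550 μL → factor 3550/110 = 32.273
Step 4: 12-fold → factor 12
Step 5: 60-fold → factor 60
Dilution factor to tube #3 = 451.82; to tube #5 = 3.2531 × 10^5
[tube #3]/[tube #5] = (factor to tube #5)/(factor to tube #3) = 3.2531 × 10^5/451.82 = 720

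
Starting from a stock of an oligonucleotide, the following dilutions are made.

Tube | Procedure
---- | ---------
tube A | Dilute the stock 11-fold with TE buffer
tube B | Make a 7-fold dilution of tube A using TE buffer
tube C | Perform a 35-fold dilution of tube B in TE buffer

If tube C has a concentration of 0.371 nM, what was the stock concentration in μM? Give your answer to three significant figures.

1.00 μM

Step 1: 11-fold → factor 11
Step 2: 7-fold → factor 7
Step 3: 35-fold → factor 35
Overall dilution factor = 11 × 7 × 35 = 2695
Stock = 0.371 nM × 2695 = 999.8 nM = 1.00 μM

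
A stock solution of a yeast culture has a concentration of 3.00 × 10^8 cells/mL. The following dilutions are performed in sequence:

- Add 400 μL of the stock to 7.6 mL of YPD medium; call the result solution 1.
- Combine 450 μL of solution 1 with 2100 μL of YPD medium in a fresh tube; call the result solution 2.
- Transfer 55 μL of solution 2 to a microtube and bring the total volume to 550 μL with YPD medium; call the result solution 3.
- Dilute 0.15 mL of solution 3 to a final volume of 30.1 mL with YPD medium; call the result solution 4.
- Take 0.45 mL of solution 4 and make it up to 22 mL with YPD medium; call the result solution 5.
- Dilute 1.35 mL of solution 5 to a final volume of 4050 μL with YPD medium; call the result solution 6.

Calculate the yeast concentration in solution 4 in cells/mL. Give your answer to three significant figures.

Step 1: 400 μL + 7.6 mL = 8000 μL total → factor 8000/400 = 20
Step 2: 450 μL + 2100 μL = 2550 μL total → factor 2550/450 = 5.6667
Step 3: 55 μL brought to 550 μL → factor 550/55 = 10
Step 4: 0.15 mL brought to 30.1 mL → factor 30.1/0.15 = 200.67
Dilution factor through solution 4 = 20 × 5.6667 × 10 × 200.67 = 2.2742 × 10^5
[solution 4] = 3.00 × 10^8 cells/mL / 2.2742 × 10^5 = 1.32 × 10^3 cells/mL

1.32 × 10^3 cells/mL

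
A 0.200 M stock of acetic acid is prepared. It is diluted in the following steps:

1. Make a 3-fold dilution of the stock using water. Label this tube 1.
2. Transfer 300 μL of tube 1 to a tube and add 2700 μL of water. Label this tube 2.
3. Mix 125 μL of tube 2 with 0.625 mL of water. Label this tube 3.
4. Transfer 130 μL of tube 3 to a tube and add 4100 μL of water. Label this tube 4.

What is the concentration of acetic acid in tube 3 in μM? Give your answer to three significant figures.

Step 1: 3-fold → factor 3
Step 2: 300 μL + 2700 μL = 3000 μL total → factor 3000/300 = 10
Step 3: 125 μL + 0.625 mL = 750 μL total → factor 750/125 = 6
Dilution factor through tube 3 = 3 × 10 × 6 = 180
[tube 3] = 0.200 M / 180 = 0.001111 M = 1.11 × 10^3 μM

1.11 × 10^3 μM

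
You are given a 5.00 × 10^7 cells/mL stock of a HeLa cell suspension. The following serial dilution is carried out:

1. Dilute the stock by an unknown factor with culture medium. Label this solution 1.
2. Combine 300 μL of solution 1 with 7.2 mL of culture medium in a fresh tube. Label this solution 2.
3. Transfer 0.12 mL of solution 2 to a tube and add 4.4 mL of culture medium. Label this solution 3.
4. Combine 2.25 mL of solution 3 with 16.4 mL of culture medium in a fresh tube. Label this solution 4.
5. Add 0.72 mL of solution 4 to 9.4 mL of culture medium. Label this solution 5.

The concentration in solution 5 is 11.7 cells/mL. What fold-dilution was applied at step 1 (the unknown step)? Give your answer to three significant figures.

Step 1: unknown factor x
Step 2: 300 μL + 7.2 mL = 7500 μL total → factor 7500/300 = 25
Step 3: 0.12 mL + 4.4 mL = 4.52 mL total → factor 4.52/0.12 = 37.667
Step 4: 2.25 mL + 16.4 mL = 18.65 mL total → factor 18.65/2.25 = 8.2889
Step 5: 0.72 mL + 9.4 mL = 10.12 mL total → factor 10.12/0.72 = 14.056
Product of known-step factors = 1.0971 × 10^5
Overall factor = 5.00 × 10^7 cells/mL / (11.7 cells/mL) = 4.2735 × 10^6
x = 4.2735 × 10^6 / 1.0971 × 10^5 = 39.0

39.0-fold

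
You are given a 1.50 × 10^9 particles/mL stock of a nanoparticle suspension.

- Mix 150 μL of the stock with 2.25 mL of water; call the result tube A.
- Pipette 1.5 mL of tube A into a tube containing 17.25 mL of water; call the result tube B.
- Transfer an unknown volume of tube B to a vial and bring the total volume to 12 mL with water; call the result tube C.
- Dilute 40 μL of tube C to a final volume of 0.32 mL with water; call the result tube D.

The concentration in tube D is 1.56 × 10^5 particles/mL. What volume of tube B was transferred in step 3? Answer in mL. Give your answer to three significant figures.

Step 1: 150 μL + 2.25 mL = 2400 μL total → factor 2400/150 = 16
Step 2: 1.5 mL + 17.25 mL = 18.75 mL total → factor 18.75/1.5 = 12.5
Step 3: v brought to 12 mL → factor = 12 mL/v
Step 4: 40 μL brought to 0.32 mL → factor 320/40 = 8
Product of known-step factors = 1600
Overall factor = 1.50 × 10^9 particles/mL / (1.56 × 10^5 particles/mL) = 9615.4
Step-3 factor = 9615.4 / 1600 = 6.0096
v = 12 mL / 6.0096 = 2.00 mL

2.00 mL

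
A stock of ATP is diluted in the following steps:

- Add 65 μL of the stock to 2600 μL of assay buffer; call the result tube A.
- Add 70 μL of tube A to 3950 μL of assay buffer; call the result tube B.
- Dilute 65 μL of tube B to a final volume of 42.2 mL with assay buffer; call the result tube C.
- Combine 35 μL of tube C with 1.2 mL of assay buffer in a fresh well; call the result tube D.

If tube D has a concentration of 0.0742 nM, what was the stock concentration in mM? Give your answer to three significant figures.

Step 1: 65 μL + 2600 μL = 2665 μL total → factor 2665/65 = 41
Step 2: 70 μL + 3950 μL = 4020 μL total → factor 4020/70 = 57.429
Step 3: 65 μL brought to 42.2 mL → factor 42200/65 = 649.23
Step 4: 35 μL + 1.2 mL = 1235 μL total → factor 1235/35 = 35.286
Overall dilution factor = 41 × 57.429 × 649.23 × 35.286 = 5.394 × 10^7
Stock = 0.0742 nM × 5.394 × 10^7 = 4.002 × 10^6 nM = 4.00 mM

4.00 mM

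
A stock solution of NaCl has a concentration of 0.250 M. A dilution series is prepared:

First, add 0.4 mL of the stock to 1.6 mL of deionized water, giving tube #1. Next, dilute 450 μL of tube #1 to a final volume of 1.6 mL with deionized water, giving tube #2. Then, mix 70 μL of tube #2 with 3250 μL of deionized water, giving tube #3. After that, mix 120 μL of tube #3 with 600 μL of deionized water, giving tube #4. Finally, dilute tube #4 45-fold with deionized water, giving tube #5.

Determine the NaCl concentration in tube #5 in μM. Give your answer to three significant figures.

Step 1: 0.4 mL + 1.6 mL = 2 mL total → factor 2/0.4 = 5
Step 2: 450 μL brought to 1.6 mL → factor 1600/450 = 3.5556
Step 3: 70 μL + 3250 μL = 3320 μL total → factor 3320/70 = 47.429
Step 4: 120 μL + 600 μL = 720 μL total → factor 720/120 = 6
Step 5: 45-fold → factor 45
Overall dilution factor = 5 × 3.5556 × 47.429 × 6 × 45 = 2.2766 × 10^5
Final = 0.250 M / 2.2766 × 10^5 = 1.098 × 10^-6 M = 1.10 μM

1.10 μM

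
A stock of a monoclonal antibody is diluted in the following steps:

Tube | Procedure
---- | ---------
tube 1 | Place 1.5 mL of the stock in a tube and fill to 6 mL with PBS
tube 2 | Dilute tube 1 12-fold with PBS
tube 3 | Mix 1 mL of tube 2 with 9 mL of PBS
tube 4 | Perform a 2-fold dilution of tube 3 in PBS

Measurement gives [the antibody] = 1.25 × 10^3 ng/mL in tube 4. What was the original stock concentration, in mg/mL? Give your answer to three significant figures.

Step 1: 1.5 mL brought to 6 mL → factor 6/1.5 = 4
Step 2: 12-fold → factor 12
Step 3: 1 mL + 9 mL = 10 mL total → factor 10/1 = 10
Step 4: 2-fold → factor 2
Overall dilution factor = 4 × 12 × 10 × 2 = 960
Stock = 1.25 × 10^3 ng/mL × 960 = 1.200 × 10^6 ng/mL = 1.20 mg/mL

1.20 mg/mL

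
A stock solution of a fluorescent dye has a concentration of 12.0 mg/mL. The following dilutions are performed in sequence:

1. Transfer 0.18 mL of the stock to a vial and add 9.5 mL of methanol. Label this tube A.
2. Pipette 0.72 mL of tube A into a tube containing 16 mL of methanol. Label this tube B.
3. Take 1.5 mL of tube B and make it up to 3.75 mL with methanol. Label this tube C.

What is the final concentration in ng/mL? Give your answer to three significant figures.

3.84 × 10^3 ng/mL

Step 1: 0.18 mL + 9.5 mL = 9.68 mL total → factor 9.68/0.18 = 53.778
Step 2: 0.72 mL + 16 mL = 16.72 mL total → factor 16.72/0.72 = 23.222
Step 3: 1.5 mL brought to 3.75 mL → factor 3.75/1.5 = 2.5
Overall dilution factor = 53.778 × 23.222 × 2.5 = 3122.1
Final = 12.0 mg/mL / 3122.1 = 0.003844 mg/mL = 3.84 × 10^3 ng/mL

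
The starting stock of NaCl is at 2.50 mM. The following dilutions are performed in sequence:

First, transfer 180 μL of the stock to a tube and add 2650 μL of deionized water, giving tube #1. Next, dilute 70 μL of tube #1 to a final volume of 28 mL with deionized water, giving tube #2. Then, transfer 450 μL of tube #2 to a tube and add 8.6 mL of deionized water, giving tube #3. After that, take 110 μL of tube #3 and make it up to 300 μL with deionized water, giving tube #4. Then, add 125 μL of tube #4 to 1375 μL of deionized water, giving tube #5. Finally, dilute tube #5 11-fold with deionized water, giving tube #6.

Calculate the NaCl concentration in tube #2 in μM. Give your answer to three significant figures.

Step 1: 180 μL + 2650 μL = 2830 μL total → factor 2830/180 = 15.722
Step 2: 70 μL brought to 28 mL → factor 28000/70 = 400
Dilution factor through tube #2 = 15.722 × 400 = 6288.9
[tube #2] = 2.50 mM / 6288.9 = 0.0003975 mM = 0.398 μM

0.398 μM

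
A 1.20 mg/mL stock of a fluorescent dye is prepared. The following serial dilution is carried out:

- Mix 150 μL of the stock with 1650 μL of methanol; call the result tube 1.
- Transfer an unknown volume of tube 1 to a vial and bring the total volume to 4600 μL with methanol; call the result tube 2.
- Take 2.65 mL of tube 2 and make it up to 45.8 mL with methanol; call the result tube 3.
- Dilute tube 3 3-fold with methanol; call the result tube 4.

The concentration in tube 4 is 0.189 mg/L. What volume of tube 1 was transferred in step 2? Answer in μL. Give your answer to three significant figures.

Step 1: 150 μL + 1650 μL = 1800 μL total → factor 1800/150 = 12
Step 2: v brought to 4600 μL → factor = 4600 μL/v
Step 3: 2.65 mL brought to 45.8 mL → factor 45.8/2.65 = 17.283
Step 4: 3-fold → factor 3
Product of known-step factors = 622.19
Overall factor = 1.20 mg/mL / (0.189 mg/L) = 6349.2
Step-2 factor = 6349.2 / 622.19 = 10.205
v = 4600 μL / 10.205 = 451 μL

451 μL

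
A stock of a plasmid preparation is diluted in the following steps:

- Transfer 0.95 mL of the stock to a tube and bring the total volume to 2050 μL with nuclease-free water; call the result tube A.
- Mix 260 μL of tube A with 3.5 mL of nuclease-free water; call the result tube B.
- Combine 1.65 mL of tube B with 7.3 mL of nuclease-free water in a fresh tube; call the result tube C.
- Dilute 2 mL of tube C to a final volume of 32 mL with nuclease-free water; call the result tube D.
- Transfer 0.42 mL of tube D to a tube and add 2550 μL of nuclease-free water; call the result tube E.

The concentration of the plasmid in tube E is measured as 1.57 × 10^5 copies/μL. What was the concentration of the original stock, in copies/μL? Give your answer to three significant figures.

3.01 × 10^9 copies/μL

Step 1: 0.95 mL brought to 2050 μL → factor 2.05/0.95 = 2.1579
Step 2: 260 μL + 3.5 mL = 3760 μL total → factor 3760/260 = 14.462
Step 3: 1.65 mL + 7.3 mL = 8.95 mL total → factor 8.95/1.65 = 5.4242
Step 4: 2 mL brought to 32 mL → factor 32/2 = 16
Step 5: 0.42 mL + 2550 μL = 2.97 mL total → factor 2.97/0.42 = 7.0714
Overall dilution factor = 2.1579 × 14.462 × 5.4242 × 16 × 7.0714 = 19152
Stock = 1.57 × 10^5 copies/μL × 19152 = 3.01 × 10^9 copies/μL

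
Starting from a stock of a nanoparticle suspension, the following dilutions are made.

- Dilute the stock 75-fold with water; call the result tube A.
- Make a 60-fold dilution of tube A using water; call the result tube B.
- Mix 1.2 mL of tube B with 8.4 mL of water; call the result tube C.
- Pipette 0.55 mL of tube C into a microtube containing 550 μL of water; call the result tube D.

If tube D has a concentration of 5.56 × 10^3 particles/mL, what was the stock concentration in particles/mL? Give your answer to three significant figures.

4.00 × 10^8 particles/mL

Step 1: 75-fold → factor 75
Step 2: 60-fold → factor 60
Step 3: 1.2 mL + 8.4 mL = 9.6 mL total → factor 9.6/1.2 = 8
Step 4: 0.55 mL + 550 μL = 1.1 mL total → factor 1.1/0.55 = 2
Overall dilution factor = 75 × 60 × 8 × 2 = 72000
Stock = 5.56 × 10^3 particles/mL × 72000 = 4.00 × 10^8 particles/mL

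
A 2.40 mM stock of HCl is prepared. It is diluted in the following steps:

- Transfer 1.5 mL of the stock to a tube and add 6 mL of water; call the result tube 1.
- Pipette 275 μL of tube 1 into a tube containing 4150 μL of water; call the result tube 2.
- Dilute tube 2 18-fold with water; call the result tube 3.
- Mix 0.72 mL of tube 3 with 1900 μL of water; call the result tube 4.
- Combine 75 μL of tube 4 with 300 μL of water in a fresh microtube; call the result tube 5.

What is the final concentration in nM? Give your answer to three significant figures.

91.1 nM

Step 1: 1.5 mL + 6 mL = 7.5 mL total → factor 7.5/1.5 = 5
Step 2: 275 μL + 4150 μL = 4425 μL total → factor 4425/275 = 16.091
Step 3: 18-fold → factor 18
Step 4: 0.72 mL + 1900 μL = 2.62 mL total → factor 2.62/0.72 = 3.6389
Step 5: 75 μL + 300 μL = 375 μL total → factor 375/75 = 5
Overall dilution factor = 5 × 16.091 × 18 × 3.6389 × 5 = 26349
Final = 2.40 mM / 26349 = 9.109 × 10^-5 mM = 91.1 nM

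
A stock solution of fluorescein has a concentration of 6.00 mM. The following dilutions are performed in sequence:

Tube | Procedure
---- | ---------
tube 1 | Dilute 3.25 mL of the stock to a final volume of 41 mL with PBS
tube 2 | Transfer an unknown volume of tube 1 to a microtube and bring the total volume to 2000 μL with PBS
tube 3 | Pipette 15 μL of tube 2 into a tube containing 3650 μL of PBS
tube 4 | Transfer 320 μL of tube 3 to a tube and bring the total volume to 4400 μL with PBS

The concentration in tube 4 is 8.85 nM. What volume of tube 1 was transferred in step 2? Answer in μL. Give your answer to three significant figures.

125 μL

Step 1: 3.25 mL brought to 41 mL → factor 41/3.25 = 12.615
Step 2: v brought to 2000 μL → factor = 2000 μL/v
Step 3: 15 μL + 3650 μL = 3665 μL total → factor 3665/15 = 244.33
Step 4: 320 μL brought to 4400 μL → factor 4400/320 = 13.75
Product of known-step factors = 42382
Overall factor = 6.00 mM / (8.85 nM) = 6.7797 × 10^5
Step-2 factor = 6.7797 × 10^5 / 42382 = 15.996
v = 2000 μL / 15.996 = 125 μL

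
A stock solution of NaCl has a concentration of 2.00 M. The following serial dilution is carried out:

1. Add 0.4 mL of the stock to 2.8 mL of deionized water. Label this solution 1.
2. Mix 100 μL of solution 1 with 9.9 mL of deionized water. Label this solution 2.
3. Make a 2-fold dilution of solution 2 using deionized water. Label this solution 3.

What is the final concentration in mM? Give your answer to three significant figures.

Step 1: 0.4 mL + 2.8 mL = 3.2 mL total → factor 3.2/0.4 = 8
Step 2: 100 μL + 9.9 mL = 10000 μL total → factor 10000/100 = 100
Step 3: 2-fold → factor 2
Overall dilution factor = 8 × 100 × 2 = 1600
Final = 2.00 M / 1600 = 0.001250 M = 1.25 mM

1.25 mM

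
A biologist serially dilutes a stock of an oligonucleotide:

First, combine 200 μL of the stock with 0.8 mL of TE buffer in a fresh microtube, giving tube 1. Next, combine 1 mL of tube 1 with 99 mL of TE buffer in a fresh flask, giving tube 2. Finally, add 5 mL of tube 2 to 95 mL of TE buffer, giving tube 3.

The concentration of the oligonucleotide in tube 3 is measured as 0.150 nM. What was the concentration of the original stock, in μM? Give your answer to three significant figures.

1.50 μM

Step 1: 200 μL + 0.8 mL = 1000 μL total → factor 1000/200 = 5
Step 2: 1 mL + 99 mL = 100 mL total → factor 100/1 = 100
Step 3: 5 mL + 95 mL = 100 mL total → factor 100/5 = 20
Overall dilution factor = 5 × 100 × 20 = 10000
Stock = 0.150 nM × 10000 = 1500 nM = 1.50 μM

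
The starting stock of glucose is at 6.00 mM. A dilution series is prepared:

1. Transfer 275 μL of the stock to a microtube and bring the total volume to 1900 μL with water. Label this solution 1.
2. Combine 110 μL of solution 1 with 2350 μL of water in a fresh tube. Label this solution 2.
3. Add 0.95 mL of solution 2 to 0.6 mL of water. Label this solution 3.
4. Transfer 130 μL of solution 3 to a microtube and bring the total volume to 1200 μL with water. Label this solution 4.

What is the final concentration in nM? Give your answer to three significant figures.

2.58 × 10^3 nM

Step 1: 275 μL brought to 1900 μL → factor 1900/275 = 6.9091
Step 2: 110 μL + 2350 μL = 2460 μL total → factor 2460/110 = 22.364
Step 3: 0.95 mL + 0.6 mL = 1.55 mL total → factor 1.55/0.95 = 1.6316
Step 4: 130 μL brought to 1200 μL → factor 1200/130 = 9.2308
Overall dilution factor = 6.9091 × 22.364 × 1.6316 × 9.2308 = 2327.1
Final = 6.00 mM / 2327.1 = 0.002578 mM = 2.58 × 10^3 nM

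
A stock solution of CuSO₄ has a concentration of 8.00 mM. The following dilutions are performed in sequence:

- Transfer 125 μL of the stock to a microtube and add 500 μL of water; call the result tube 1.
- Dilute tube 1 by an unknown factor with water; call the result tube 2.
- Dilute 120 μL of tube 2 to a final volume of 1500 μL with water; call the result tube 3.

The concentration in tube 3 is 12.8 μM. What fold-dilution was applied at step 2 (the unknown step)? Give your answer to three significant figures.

10.0-fold

Step 1: 125 μL + 500 μL = 625 μL total → factor 625/125 = 5
Step 2: unknown factor x
Step 3: 120 μL brought to 1500 μL → factor 1500/120 = 12.5
Product of known-step factors = 62.5
Overall factor = 8.00 mM / (12.8 μM) = 625
x = 625 / 62.5 = 10.0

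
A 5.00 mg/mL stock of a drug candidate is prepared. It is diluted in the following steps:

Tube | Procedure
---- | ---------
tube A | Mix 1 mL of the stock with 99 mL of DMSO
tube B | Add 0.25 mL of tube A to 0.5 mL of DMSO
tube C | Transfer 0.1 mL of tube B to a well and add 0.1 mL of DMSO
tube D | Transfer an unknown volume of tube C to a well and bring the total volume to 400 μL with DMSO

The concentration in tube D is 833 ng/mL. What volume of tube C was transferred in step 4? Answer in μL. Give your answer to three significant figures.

40.0 μL

Step 1: 1 mL + 99 mL = 100 mL total → factor 100/1 = 100
Step 2: 0.25 mL + 0.5 mL = 0.75 mL total → factor 0.75/0.25 = 3
Step 3: 0.1 mL + 0.1 mL = 0.2 mL total → factor 0.2/0.1 = 2
Step 4: v brought to 400 μL → factor = 400 μL/v
Product of known-step factors = 600
Overall factor = 5.00 mg/mL / (833 ng/mL) = 6002.4
Step-4 factor = 6002.4 / 600 = 10.004
v = 400 μL / 10.004 = 40.0 μL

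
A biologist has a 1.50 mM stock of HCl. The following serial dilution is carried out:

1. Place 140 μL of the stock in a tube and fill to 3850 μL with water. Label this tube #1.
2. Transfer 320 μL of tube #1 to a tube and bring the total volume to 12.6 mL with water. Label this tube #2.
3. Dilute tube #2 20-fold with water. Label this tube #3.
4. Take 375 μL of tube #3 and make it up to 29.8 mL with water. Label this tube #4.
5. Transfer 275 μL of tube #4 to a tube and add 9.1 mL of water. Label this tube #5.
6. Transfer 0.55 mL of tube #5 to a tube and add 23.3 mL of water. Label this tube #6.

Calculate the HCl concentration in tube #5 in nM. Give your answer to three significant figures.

Step 1: 140 μL brought to 3850 μL → factor 3850/140 = 27.5
Step 2: 320 μL brought to 12.6 mL → factor 12600/320 = 39.375
Step 3: 20-fold → factor 20
Step 4: 375 μL brought to 29.8 mL → factor 29800/375 = 79.467
Step 5: 275 μL + 9.1 mL = 9375 μL total → factor 9375/275 = 34.091
Dilution factor through tube #5 = 27.5 × 39.375 × 20 × 79.467 × 34.091 = 5.8669 × 10^7
[tube #5] = 1.50 mM / 5.8669 × 10^7 = 2.557 × 10^-8 mM = 0.0256 nM

0.0256 nM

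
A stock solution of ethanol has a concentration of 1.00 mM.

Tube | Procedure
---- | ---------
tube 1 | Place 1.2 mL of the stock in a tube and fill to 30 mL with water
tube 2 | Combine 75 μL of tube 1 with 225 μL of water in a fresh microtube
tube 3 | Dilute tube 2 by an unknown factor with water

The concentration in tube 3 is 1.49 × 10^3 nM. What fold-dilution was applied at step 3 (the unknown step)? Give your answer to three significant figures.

6.71-fold

Step 1: 1.2 mL brought to 30 mL → factor 30/1.2 = 25
Step 2: 75 μL + 225 μL = 300 μL total → factor 300/75 = 4
Step 3: unknown factor x
Product of known-step factors = 100
Overall factor = 1.00 mM / (1.49 × 10^3 nM) = 671.14
x = 671.14 / 100 = 6.71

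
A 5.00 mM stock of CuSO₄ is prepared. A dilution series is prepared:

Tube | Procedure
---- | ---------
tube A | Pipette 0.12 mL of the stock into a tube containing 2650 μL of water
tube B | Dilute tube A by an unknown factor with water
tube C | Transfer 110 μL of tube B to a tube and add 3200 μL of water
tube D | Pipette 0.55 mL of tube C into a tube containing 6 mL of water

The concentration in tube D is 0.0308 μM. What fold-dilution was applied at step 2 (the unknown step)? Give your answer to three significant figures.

Step 1: 0.12 mL + 2650 μL = 2.77 mL total → factor 2.77/0.12 = 23.083
Step 2: unknown factor x
Step 3: 110 μL + 3200 μL = 3310 μL total → factor 3310/110 = 30.091
Step 4: 0.55 mL + 6 mL = 6.55 mL total → factor 6.55/0.55 = 11.909
Product of known-step factors = 8272
Overall factor = 5.00 mM / (0.0308 μM) = 1.6234 × 10^5
x = 1.6234 × 10^5 / 8272 = 19.6

19.6-fold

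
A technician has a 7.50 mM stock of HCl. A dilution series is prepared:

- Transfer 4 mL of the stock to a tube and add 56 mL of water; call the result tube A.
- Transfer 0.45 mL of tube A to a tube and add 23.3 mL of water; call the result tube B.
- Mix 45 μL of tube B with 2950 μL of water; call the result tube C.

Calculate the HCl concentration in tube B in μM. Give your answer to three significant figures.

Step 1: 4 mL + 56 mL = 60 mL total → factor 60/4 = 15
Step 2: 0.45 mL + 23.3 mL = 23.75 mL total → factor 23.75/0.45 = 52.778
Dilution factor through tube B = 15 × 52.778 = 791.67
[tube B] = 7.50 mM / 791.67 = 0.009474 mM = 9.47 μM

9.47 μM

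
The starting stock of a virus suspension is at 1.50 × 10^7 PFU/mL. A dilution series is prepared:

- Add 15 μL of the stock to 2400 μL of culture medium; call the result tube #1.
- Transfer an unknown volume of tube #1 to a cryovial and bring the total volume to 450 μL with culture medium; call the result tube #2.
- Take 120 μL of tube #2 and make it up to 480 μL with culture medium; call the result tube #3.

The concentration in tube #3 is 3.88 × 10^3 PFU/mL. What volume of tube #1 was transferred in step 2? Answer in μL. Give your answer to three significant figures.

75.0 μL

Step 1: 15 μL + 2400 μL = 2415 μL total → factor 2415/15 = 161
Step 2: v brought to 450 μL → factor = 450 μL/v
Step 3: 120 μL brought to 480 μL → factor 480/120 = 4
Product of known-step factors = 644
Overall factor = 1.50 × 10^7 PFU/mL / (3.88 × 10^3 PFU/mL) = 3866
Step-2 factor = 3866 / 644 = 6.0031
v = 450 μL / 6.0031 = 75.0 μL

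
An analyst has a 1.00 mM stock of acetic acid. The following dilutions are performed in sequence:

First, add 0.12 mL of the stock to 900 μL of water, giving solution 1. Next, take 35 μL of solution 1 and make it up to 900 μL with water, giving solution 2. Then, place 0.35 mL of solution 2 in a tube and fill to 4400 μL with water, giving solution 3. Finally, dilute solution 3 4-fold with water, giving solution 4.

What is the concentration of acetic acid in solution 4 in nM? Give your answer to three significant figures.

Step 1: 0.12 mL + 900 μL = 1.02 mL total → factor 1.02/0.12 = 8.5
Step 2: 35 μL brought to 900 μL → factor 900/35 = 25.714
Step 3: 0.35 mL brought to 4400 μL → factor 4.4/0.35 = 12.571
Step 4: 4-fold → factor 4
Overall dilution factor = 8.5 × 25.714 × 12.571 × 4 = 10991
Final = 1.00 mM / 10991 = 9.098 × 10^-5 mM = 91.0 nM

91.0 nM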